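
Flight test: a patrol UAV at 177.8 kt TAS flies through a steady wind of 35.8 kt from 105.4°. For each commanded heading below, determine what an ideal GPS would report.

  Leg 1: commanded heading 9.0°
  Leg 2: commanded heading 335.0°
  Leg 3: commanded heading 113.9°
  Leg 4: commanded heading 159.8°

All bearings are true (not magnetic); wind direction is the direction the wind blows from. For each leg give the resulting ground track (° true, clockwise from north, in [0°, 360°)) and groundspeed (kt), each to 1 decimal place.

Leg 1: track=357.9°, groundspeed=185.2 kt
Leg 2: track=327.3°, groundspeed=202.8 kt
Leg 3: track=116.0°, groundspeed=142.5 kt
Leg 4: track=170.3°, groundspeed=159.6 kt

Leg 1: heading 9.0°; drift -11.1° → track 357.9°, groundspeed 185.2 kt
Leg 2: heading 335.0°; drift -7.7° → track 327.3°, groundspeed 202.8 kt
Leg 3: heading 113.9°; drift +2.1° → track 116.0°, groundspeed 142.5 kt
Leg 4: heading 159.8°; drift +10.5° → track 170.3°, groundspeed 159.6 kt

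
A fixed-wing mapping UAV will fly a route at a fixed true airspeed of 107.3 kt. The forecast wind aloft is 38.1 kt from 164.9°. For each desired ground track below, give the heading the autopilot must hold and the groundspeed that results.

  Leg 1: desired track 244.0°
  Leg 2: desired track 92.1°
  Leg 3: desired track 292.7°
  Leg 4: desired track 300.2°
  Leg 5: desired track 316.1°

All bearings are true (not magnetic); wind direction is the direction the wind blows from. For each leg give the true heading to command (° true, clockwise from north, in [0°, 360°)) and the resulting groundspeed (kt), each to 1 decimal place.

Leg 1: desired track 244.0°; wind correction -20.4° → command heading 223.6°, groundspeed 93.4 kt
Leg 2: desired track 92.1°; wind correction +19.8° → command heading 111.9°, groundspeed 89.7 kt
Leg 3: desired track 292.7°; wind correction -16.3° → command heading 276.4°, groundspeed 126.3 kt
Leg 4: desired track 300.2°; wind correction -14.5° → command heading 285.7°, groundspeed 131.0 kt
Leg 5: desired track 316.1°; wind correction -9.8° → command heading 306.3°, groundspeed 139.1 kt

Leg 1: heading=223.6°, groundspeed=93.4 kt
Leg 2: heading=111.9°, groundspeed=89.7 kt
Leg 3: heading=276.4°, groundspeed=126.3 kt
Leg 4: heading=285.7°, groundspeed=131.0 kt
Leg 5: heading=306.3°, groundspeed=139.1 kt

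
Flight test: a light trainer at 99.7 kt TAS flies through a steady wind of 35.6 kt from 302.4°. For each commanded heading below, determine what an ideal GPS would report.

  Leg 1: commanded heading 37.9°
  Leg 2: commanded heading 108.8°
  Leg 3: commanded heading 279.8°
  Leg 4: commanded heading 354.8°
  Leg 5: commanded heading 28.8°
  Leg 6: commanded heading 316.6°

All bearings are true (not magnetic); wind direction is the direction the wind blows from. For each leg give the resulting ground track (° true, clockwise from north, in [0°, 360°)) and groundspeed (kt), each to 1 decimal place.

Leg 1: track=56.9°, groundspeed=109.0 kt
Leg 2: track=112.4°, groundspeed=134.6 kt
Leg 3: track=268.2°, groundspeed=68.2 kt
Leg 4: track=14.7°, groundspeed=82.9 kt
Leg 5: track=48.8°, groundspeed=103.7 kt
Leg 6: track=324.2°, groundspeed=65.8 kt

Leg 1: heading 37.9°; drift +19.0° → track 56.9°, groundspeed 109.0 kt
Leg 2: heading 108.8°; drift +3.6° → track 112.4°, groundspeed 134.6 kt
Leg 3: heading 279.8°; drift -11.6° → track 268.2°, groundspeed 68.2 kt
Leg 4: heading 354.8°; drift +19.9° → track 14.7°, groundspeed 82.9 kt
Leg 5: heading 28.8°; drift +20.0° → track 48.8°, groundspeed 103.7 kt
Leg 6: heading 316.6°; drift +7.6° → track 324.2°, groundspeed 65.8 kt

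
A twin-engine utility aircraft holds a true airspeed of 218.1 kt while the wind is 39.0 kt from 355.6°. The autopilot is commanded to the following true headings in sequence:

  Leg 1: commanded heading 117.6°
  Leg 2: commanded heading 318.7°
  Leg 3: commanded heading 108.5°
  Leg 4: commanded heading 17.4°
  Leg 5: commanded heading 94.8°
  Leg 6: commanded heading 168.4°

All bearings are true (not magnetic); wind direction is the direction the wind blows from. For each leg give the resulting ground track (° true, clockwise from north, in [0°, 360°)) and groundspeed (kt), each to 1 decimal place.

Leg 1: heading 117.6°; drift +7.9° → track 125.5°, groundspeed 241.0 kt
Leg 2: heading 318.7°; drift -7.1° → track 311.6°, groundspeed 188.4 kt
Leg 3: heading 108.5°; drift +8.8° → track 117.3°, groundspeed 236.0 kt
Leg 4: heading 17.4°; drift +4.6° → track 22.0°, groundspeed 182.5 kt
Leg 5: heading 94.8°; drift +9.7° → track 104.5°, groundspeed 227.6 kt
Leg 6: heading 168.4°; drift +1.1° → track 169.5°, groundspeed 256.8 kt

Leg 1: track=125.5°, groundspeed=241.0 kt
Leg 2: track=311.6°, groundspeed=188.4 kt
Leg 3: track=117.3°, groundspeed=236.0 kt
Leg 4: track=22.0°, groundspeed=182.5 kt
Leg 5: track=104.5°, groundspeed=227.6 kt
Leg 6: track=169.5°, groundspeed=256.8 kt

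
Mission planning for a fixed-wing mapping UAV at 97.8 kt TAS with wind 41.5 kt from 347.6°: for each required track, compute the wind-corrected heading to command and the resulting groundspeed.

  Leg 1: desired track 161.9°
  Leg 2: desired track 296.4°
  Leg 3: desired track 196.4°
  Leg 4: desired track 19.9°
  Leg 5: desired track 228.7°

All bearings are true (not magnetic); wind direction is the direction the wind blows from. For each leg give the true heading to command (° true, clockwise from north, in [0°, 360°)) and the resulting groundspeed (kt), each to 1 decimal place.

Leg 1: desired track 161.9°; wind correction -2.4° → command heading 159.5°, groundspeed 139.0 kt
Leg 2: desired track 296.4°; wind correction +19.3° → command heading 315.7°, groundspeed 66.3 kt
Leg 3: desired track 196.4°; wind correction +11.8° → command heading 208.2°, groundspeed 132.1 kt
Leg 4: desired track 19.9°; wind correction -13.1° → command heading 6.8°, groundspeed 60.2 kt
Leg 5: desired track 228.7°; wind correction +21.8° → command heading 250.5°, groundspeed 110.9 kt

Leg 1: heading=159.5°, groundspeed=139.0 kt
Leg 2: heading=315.7°, groundspeed=66.3 kt
Leg 3: heading=208.2°, groundspeed=132.1 kt
Leg 4: heading=6.8°, groundspeed=60.2 kt
Leg 5: heading=250.5°, groundspeed=110.9 kt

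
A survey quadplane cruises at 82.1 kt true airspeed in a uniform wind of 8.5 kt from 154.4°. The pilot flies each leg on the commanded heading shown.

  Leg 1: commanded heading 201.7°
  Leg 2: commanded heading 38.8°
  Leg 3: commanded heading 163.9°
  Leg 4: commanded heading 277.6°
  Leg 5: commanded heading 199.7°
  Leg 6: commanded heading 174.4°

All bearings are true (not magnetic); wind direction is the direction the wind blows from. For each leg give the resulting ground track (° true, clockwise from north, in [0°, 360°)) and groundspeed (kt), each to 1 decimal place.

Leg 1: heading 201.7°; drift +4.7° → track 206.4°, groundspeed 76.6 kt
Leg 2: heading 38.8°; drift -5.1° → track 33.7°, groundspeed 86.1 kt
Leg 3: heading 163.9°; drift +1.1° → track 165.0°, groundspeed 73.7 kt
Leg 4: heading 277.6°; drift +4.7° → track 282.3°, groundspeed 87.0 kt
Leg 5: heading 199.7°; drift +4.5° → track 204.2°, groundspeed 76.4 kt
Leg 6: heading 174.4°; drift +2.2° → track 176.6°, groundspeed 74.2 kt

Leg 1: track=206.4°, groundspeed=76.6 kt
Leg 2: track=33.7°, groundspeed=86.1 kt
Leg 3: track=165.0°, groundspeed=73.7 kt
Leg 4: track=282.3°, groundspeed=87.0 kt
Leg 5: track=204.2°, groundspeed=76.4 kt
Leg 6: track=176.6°, groundspeed=74.2 kt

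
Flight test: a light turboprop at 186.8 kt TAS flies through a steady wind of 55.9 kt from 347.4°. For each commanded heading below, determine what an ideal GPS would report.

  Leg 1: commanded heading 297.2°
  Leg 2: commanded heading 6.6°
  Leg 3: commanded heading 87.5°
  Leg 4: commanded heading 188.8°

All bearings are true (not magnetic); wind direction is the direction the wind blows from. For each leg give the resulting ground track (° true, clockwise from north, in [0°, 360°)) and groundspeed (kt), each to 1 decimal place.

Leg 1: track=281.3°, groundspeed=157.0 kt
Leg 2: track=14.4°, groundspeed=135.3 kt
Leg 3: track=103.1°, groundspeed=204.2 kt
Leg 4: track=183.9°, groundspeed=239.7 kt

Leg 1: heading 297.2°; drift -15.9° → track 281.3°, groundspeed 157.0 kt
Leg 2: heading 6.6°; drift +7.8° → track 14.4°, groundspeed 135.3 kt
Leg 3: heading 87.5°; drift +15.6° → track 103.1°, groundspeed 204.2 kt
Leg 4: heading 188.8°; drift -4.9° → track 183.9°, groundspeed 239.7 kt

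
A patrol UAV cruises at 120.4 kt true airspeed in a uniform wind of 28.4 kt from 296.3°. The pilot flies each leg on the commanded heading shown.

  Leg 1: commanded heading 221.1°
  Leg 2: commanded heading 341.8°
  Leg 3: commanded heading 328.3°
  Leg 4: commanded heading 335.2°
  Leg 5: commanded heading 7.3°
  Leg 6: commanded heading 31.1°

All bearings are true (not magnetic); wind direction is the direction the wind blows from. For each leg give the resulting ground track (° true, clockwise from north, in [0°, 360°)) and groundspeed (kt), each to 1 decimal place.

Leg 1: track=207.5°, groundspeed=116.4 kt
Leg 2: track=353.2°, groundspeed=102.5 kt
Leg 3: track=337.2°, groundspeed=97.5 kt
Leg 4: track=345.5°, groundspeed=99.9 kt
Leg 5: track=20.9°, groundspeed=114.4 kt
Leg 6: track=44.1°, groundspeed=126.0 kt

Leg 1: heading 221.1°; drift -13.6° → track 207.5°, groundspeed 116.4 kt
Leg 2: heading 341.8°; drift +11.4° → track 353.2°, groundspeed 102.5 kt
Leg 3: heading 328.3°; drift +8.9° → track 337.2°, groundspeed 97.5 kt
Leg 4: heading 335.2°; drift +10.3° → track 345.5°, groundspeed 99.9 kt
Leg 5: heading 7.3°; drift +13.6° → track 20.9°, groundspeed 114.4 kt
Leg 6: heading 31.1°; drift +13.0° → track 44.1°, groundspeed 126.0 kt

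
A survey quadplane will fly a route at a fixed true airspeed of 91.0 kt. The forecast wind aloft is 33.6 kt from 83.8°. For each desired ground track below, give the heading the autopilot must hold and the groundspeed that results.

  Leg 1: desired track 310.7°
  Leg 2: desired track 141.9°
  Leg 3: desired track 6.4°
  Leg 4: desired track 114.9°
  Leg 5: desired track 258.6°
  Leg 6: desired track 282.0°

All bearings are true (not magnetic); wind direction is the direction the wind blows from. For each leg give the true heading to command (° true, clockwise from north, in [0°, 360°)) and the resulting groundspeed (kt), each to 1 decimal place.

Leg 1: heading=326.3°, groundspeed=110.6 kt
Leg 2: heading=123.6°, groundspeed=68.7 kt
Leg 3: heading=27.5°, groundspeed=77.6 kt
Leg 4: heading=103.9°, groundspeed=60.6 kt
Leg 5: heading=256.7°, groundspeed=124.4 kt
Leg 6: heading=288.6°, groundspeed=122.3 kt

Leg 1: desired track 310.7°; wind correction +15.6° → command heading 326.3°, groundspeed 110.6 kt
Leg 2: desired track 141.9°; wind correction -18.3° → command heading 123.6°, groundspeed 68.7 kt
Leg 3: desired track 6.4°; wind correction +21.1° → command heading 27.5°, groundspeed 77.6 kt
Leg 4: desired track 114.9°; wind correction -11.0° → command heading 103.9°, groundspeed 60.6 kt
Leg 5: desired track 258.6°; wind correction -1.9° → command heading 256.7°, groundspeed 124.4 kt
Leg 6: desired track 282.0°; wind correction +6.6° → command heading 288.6°, groundspeed 122.3 kt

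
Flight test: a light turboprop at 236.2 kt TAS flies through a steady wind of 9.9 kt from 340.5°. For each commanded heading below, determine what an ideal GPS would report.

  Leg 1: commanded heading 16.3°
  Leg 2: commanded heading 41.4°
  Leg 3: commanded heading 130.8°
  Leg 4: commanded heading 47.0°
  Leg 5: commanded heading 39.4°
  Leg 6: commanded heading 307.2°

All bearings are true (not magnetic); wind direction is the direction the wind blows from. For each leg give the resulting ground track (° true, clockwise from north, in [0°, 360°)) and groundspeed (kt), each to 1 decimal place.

Leg 1: heading 16.3°; drift +1.5° → track 17.8°, groundspeed 228.2 kt
Leg 2: heading 41.4°; drift +2.1° → track 43.5°, groundspeed 231.5 kt
Leg 3: heading 130.8°; drift +1.1° → track 131.9°, groundspeed 244.8 kt
Leg 4: heading 47.0°; drift +2.2° → track 49.2°, groundspeed 232.4 kt
Leg 5: heading 39.4°; drift +2.1° → track 41.5°, groundspeed 231.2 kt
Leg 6: heading 307.2°; drift -1.4° → track 305.8°, groundspeed 228.0 kt

Leg 1: track=17.8°, groundspeed=228.2 kt
Leg 2: track=43.5°, groundspeed=231.5 kt
Leg 3: track=131.9°, groundspeed=244.8 kt
Leg 4: track=49.2°, groundspeed=232.4 kt
Leg 5: track=41.5°, groundspeed=231.2 kt
Leg 6: track=305.8°, groundspeed=228.0 kt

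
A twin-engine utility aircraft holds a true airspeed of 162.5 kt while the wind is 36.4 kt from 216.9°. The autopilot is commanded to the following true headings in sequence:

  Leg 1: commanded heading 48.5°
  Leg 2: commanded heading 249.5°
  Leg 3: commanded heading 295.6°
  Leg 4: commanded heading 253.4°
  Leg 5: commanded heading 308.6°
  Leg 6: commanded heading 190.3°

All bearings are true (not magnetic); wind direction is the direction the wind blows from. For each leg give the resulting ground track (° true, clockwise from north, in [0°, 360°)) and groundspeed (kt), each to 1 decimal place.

Leg 1: track=46.4°, groundspeed=198.3 kt
Leg 2: track=258.0°, groundspeed=133.3 kt
Leg 3: track=308.5°, groundspeed=159.4 kt
Leg 4: track=262.6°, groundspeed=135.0 kt
Leg 5: track=321.1°, groundspeed=167.6 kt
Leg 6: track=183.2°, groundspeed=131.0 kt

Leg 1: heading 48.5°; drift -2.1° → track 46.4°, groundspeed 198.3 kt
Leg 2: heading 249.5°; drift +8.5° → track 258.0°, groundspeed 133.3 kt
Leg 3: heading 295.6°; drift +12.9° → track 308.5°, groundspeed 159.4 kt
Leg 4: heading 253.4°; drift +9.2° → track 262.6°, groundspeed 135.0 kt
Leg 5: heading 308.6°; drift +12.5° → track 321.1°, groundspeed 167.6 kt
Leg 6: heading 190.3°; drift -7.1° → track 183.2°, groundspeed 131.0 kt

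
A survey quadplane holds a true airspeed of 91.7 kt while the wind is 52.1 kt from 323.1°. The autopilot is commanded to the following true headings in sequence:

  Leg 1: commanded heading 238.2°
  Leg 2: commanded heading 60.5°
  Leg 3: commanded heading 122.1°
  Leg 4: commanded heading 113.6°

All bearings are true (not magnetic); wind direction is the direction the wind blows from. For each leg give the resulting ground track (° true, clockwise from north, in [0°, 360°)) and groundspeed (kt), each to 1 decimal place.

Leg 1: track=207.4°, groundspeed=101.4 kt
Leg 2: track=88.2°, groundspeed=111.1 kt
Leg 3: track=129.7°, groundspeed=141.6 kt
Leg 4: track=124.2°, groundspeed=139.4 kt

Leg 1: heading 238.2°; drift -30.8° → track 207.4°, groundspeed 101.4 kt
Leg 2: heading 60.5°; drift +27.7° → track 88.2°, groundspeed 111.1 kt
Leg 3: heading 122.1°; drift +7.6° → track 129.7°, groundspeed 141.6 kt
Leg 4: heading 113.6°; drift +10.6° → track 124.2°, groundspeed 139.4 kt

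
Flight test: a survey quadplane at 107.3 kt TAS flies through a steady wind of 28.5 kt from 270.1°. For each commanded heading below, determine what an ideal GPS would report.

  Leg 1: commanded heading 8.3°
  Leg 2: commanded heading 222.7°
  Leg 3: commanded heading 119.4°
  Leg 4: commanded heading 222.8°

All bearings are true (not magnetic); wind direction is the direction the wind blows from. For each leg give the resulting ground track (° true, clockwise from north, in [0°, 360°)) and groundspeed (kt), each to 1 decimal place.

Leg 1: track=22.5°, groundspeed=114.9 kt
Leg 2: track=209.3°, groundspeed=90.5 kt
Leg 3: track=113.4°, groundspeed=132.9 kt
Leg 4: track=209.4°, groundspeed=90.4 kt

Leg 1: heading 8.3°; drift +14.2° → track 22.5°, groundspeed 114.9 kt
Leg 2: heading 222.7°; drift -13.4° → track 209.3°, groundspeed 90.5 kt
Leg 3: heading 119.4°; drift -6.0° → track 113.4°, groundspeed 132.9 kt
Leg 4: heading 222.8°; drift -13.4° → track 209.4°, groundspeed 90.4 kt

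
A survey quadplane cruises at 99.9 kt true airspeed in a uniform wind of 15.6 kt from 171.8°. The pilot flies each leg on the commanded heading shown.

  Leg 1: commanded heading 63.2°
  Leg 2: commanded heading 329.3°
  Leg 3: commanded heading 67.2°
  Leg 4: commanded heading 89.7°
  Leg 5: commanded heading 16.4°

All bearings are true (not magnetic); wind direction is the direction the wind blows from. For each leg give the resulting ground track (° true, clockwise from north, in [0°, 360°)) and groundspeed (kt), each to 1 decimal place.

Leg 1: heading 63.2°; drift -8.0° → track 55.2°, groundspeed 105.9 kt
Leg 2: heading 329.3°; drift +3.0° → track 332.3°, groundspeed 114.5 kt
Leg 3: heading 67.2°; drift -8.3° → track 58.9°, groundspeed 104.9 kt
Leg 4: heading 89.7°; drift -9.0° → track 80.7°, groundspeed 99.0 kt
Leg 5: heading 16.4°; drift -3.3° → track 13.1°, groundspeed 114.3 kt

Leg 1: track=55.2°, groundspeed=105.9 kt
Leg 2: track=332.3°, groundspeed=114.5 kt
Leg 3: track=58.9°, groundspeed=104.9 kt
Leg 4: track=80.7°, groundspeed=99.0 kt
Leg 5: track=13.1°, groundspeed=114.3 kt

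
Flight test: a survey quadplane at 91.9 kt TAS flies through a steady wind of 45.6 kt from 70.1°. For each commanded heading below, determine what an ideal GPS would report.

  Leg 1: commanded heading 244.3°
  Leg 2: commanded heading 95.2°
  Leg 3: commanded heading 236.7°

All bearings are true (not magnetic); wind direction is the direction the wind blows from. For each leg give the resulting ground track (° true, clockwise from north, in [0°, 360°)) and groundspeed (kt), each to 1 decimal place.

Leg 1: heading 244.3°; drift +1.9° → track 246.2°, groundspeed 137.3 kt
Leg 2: heading 95.2°; drift +20.9° → track 116.1°, groundspeed 54.2 kt
Leg 3: heading 236.7°; drift +4.4° → track 241.1°, groundspeed 136.7 kt

Leg 1: track=246.2°, groundspeed=137.3 kt
Leg 2: track=116.1°, groundspeed=54.2 kt
Leg 3: track=241.1°, groundspeed=136.7 kt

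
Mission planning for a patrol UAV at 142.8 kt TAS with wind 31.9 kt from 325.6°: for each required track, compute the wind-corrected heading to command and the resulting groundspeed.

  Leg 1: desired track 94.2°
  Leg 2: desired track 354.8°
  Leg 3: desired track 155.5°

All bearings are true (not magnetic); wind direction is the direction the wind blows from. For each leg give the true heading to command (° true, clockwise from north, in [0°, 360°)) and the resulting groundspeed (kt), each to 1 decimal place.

Leg 1: heading=84.1°, groundspeed=160.5 kt
Leg 2: heading=348.5°, groundspeed=114.1 kt
Leg 3: heading=157.7°, groundspeed=174.1 kt

Leg 1: desired track 94.2°; wind correction -10.1° → command heading 84.1°, groundspeed 160.5 kt
Leg 2: desired track 354.8°; wind correction -6.3° → command heading 348.5°, groundspeed 114.1 kt
Leg 3: desired track 155.5°; wind correction +2.2° → command heading 157.7°, groundspeed 174.1 kt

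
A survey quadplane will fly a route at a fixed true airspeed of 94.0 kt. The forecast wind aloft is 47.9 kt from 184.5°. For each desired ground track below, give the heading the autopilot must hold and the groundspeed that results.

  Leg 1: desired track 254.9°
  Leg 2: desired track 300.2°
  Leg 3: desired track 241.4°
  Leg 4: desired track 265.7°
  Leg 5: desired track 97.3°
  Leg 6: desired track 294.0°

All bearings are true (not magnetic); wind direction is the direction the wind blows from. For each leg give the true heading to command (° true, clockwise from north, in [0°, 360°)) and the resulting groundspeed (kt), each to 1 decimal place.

Leg 1: desired track 254.9°; wind correction -28.7° → command heading 226.2°, groundspeed 66.4 kt
Leg 2: desired track 300.2°; wind correction -27.3° → command heading 272.9°, groundspeed 104.3 kt
Leg 3: desired track 241.4°; wind correction -25.3° → command heading 216.1°, groundspeed 58.8 kt
Leg 4: desired track 265.7°; wind correction -30.2° → command heading 235.5°, groundspeed 73.9 kt
Leg 5: desired track 97.3°; wind correction +30.6° → command heading 127.9°, groundspeed 78.6 kt
Leg 6: desired track 294.0°; wind correction -28.7° → command heading 265.3°, groundspeed 98.4 kt

Leg 1: heading=226.2°, groundspeed=66.4 kt
Leg 2: heading=272.9°, groundspeed=104.3 kt
Leg 3: heading=216.1°, groundspeed=58.8 kt
Leg 4: heading=235.5°, groundspeed=73.9 kt
Leg 5: heading=127.9°, groundspeed=78.6 kt
Leg 6: heading=265.3°, groundspeed=98.4 kt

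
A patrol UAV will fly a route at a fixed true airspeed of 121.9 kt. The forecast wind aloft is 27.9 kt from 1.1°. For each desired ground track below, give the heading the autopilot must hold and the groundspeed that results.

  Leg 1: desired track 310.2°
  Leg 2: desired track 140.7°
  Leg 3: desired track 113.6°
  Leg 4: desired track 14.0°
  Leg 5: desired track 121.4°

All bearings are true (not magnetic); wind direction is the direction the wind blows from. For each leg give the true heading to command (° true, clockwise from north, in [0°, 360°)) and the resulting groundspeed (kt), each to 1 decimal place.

Leg 1: heading=320.4°, groundspeed=102.4 kt
Leg 2: heading=132.2°, groundspeed=141.8 kt
Leg 3: heading=101.4°, groundspeed=129.8 kt
Leg 4: heading=11.1°, groundspeed=94.5 kt
Leg 5: heading=110.0°, groundspeed=133.6 kt

Leg 1: desired track 310.2°; wind correction +10.2° → command heading 320.4°, groundspeed 102.4 kt
Leg 2: desired track 140.7°; wind correction -8.5° → command heading 132.2°, groundspeed 141.8 kt
Leg 3: desired track 113.6°; wind correction -12.2° → command heading 101.4°, groundspeed 129.8 kt
Leg 4: desired track 14.0°; wind correction -2.9° → command heading 11.1°, groundspeed 94.5 kt
Leg 5: desired track 121.4°; wind correction -11.4° → command heading 110.0°, groundspeed 133.6 kt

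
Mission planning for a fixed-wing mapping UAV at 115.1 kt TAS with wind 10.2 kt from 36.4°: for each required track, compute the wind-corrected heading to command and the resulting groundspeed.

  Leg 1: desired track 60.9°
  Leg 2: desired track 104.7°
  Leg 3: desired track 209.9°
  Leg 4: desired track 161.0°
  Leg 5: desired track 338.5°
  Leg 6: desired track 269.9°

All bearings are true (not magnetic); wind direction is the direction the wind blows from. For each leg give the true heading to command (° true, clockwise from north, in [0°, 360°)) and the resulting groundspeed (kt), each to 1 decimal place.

Leg 1: heading=58.8°, groundspeed=105.7 kt
Leg 2: heading=100.0°, groundspeed=110.9 kt
Leg 3: heading=209.3°, groundspeed=125.2 kt
Leg 4: heading=156.8°, groundspeed=120.6 kt
Leg 5: heading=342.8°, groundspeed=109.4 kt
Leg 6: heading=274.0°, groundspeed=120.9 kt

Leg 1: desired track 60.9°; wind correction -2.1° → command heading 58.8°, groundspeed 105.7 kt
Leg 2: desired track 104.7°; wind correction -4.7° → command heading 100.0°, groundspeed 110.9 kt
Leg 3: desired track 209.9°; wind correction -0.6° → command heading 209.3°, groundspeed 125.2 kt
Leg 4: desired track 161.0°; wind correction -4.2° → command heading 156.8°, groundspeed 120.6 kt
Leg 5: desired track 338.5°; wind correction +4.3° → command heading 342.8°, groundspeed 109.4 kt
Leg 6: desired track 269.9°; wind correction +4.1° → command heading 274.0°, groundspeed 120.9 kt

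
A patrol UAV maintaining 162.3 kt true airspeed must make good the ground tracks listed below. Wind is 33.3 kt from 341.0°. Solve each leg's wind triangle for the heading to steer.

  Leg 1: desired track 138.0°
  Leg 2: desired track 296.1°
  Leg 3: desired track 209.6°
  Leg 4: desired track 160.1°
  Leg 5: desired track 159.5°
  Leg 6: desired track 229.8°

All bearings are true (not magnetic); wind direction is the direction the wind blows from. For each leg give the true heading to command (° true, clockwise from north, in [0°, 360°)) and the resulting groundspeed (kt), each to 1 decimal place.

Leg 1: desired track 138.0°; wind correction -4.6° → command heading 133.4°, groundspeed 192.4 kt
Leg 2: desired track 296.1°; wind correction +8.3° → command heading 304.4°, groundspeed 137.0 kt
Leg 3: desired track 209.6°; wind correction +8.9° → command heading 218.5°, groundspeed 182.4 kt
Leg 4: desired track 160.1°; wind correction -0.2° → command heading 159.9°, groundspeed 195.6 kt
Leg 5: desired track 159.5°; wind correction -0.3° → command heading 159.2°, groundspeed 195.6 kt
Leg 6: desired track 229.8°; wind correction +11.0° → command heading 240.8°, groundspeed 171.3 kt

Leg 1: heading=133.4°, groundspeed=192.4 kt
Leg 2: heading=304.4°, groundspeed=137.0 kt
Leg 3: heading=218.5°, groundspeed=182.4 kt
Leg 4: heading=159.9°, groundspeed=195.6 kt
Leg 5: heading=159.2°, groundspeed=195.6 kt
Leg 6: heading=240.8°, groundspeed=171.3 kt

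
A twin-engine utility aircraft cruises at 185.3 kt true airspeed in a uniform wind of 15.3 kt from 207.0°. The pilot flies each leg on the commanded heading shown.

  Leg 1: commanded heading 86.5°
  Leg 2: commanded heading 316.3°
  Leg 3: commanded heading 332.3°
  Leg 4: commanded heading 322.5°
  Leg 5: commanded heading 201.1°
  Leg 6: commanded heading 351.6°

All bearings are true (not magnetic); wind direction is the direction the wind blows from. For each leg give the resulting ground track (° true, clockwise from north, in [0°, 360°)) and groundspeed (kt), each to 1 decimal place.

Leg 1: heading 86.5°; drift -3.9° → track 82.6°, groundspeed 193.5 kt
Leg 2: heading 316.3°; drift +4.3° → track 320.6°, groundspeed 190.9 kt
Leg 3: heading 332.3°; drift +3.7° → track 336.0°, groundspeed 194.5 kt
Leg 4: heading 322.5°; drift +4.1° → track 326.6°, groundspeed 192.4 kt
Leg 5: heading 201.1°; drift -0.5° → track 200.6°, groundspeed 170.1 kt
Leg 6: heading 351.6°; drift +2.6° → track 354.2°, groundspeed 198.0 kt

Leg 1: track=82.6°, groundspeed=193.5 kt
Leg 2: track=320.6°, groundspeed=190.9 kt
Leg 3: track=336.0°, groundspeed=194.5 kt
Leg 4: track=326.6°, groundspeed=192.4 kt
Leg 5: track=200.6°, groundspeed=170.1 kt
Leg 6: track=354.2°, groundspeed=198.0 kt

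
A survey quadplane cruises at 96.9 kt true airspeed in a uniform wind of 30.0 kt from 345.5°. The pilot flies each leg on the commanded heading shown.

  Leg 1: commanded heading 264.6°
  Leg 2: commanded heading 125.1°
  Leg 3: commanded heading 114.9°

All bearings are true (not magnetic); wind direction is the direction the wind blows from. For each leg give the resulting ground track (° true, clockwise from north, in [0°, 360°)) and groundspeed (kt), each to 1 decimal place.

Leg 1: heading 264.6°; drift -17.8° → track 246.8°, groundspeed 96.8 kt
Leg 2: heading 125.1°; drift +9.2° → track 134.3°, groundspeed 121.3 kt
Leg 3: heading 114.9°; drift +11.3° → track 126.2°, groundspeed 118.2 kt

Leg 1: track=246.8°, groundspeed=96.8 kt
Leg 2: track=134.3°, groundspeed=121.3 kt
Leg 3: track=126.2°, groundspeed=118.2 kt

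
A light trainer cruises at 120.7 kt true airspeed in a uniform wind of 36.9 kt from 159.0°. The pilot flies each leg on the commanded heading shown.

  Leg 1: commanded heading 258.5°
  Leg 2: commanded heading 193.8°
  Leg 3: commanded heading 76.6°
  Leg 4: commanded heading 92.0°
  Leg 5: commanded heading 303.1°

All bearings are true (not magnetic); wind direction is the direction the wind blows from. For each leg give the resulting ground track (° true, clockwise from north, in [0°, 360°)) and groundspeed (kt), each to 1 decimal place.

Leg 1: track=274.5°, groundspeed=131.9 kt
Leg 2: track=206.9°, groundspeed=92.8 kt
Leg 3: track=59.1°, groundspeed=121.5 kt
Leg 4: track=74.3°, groundspeed=111.6 kt
Leg 5: track=311.3°, groundspeed=152.1 kt

Leg 1: heading 258.5°; drift +16.0° → track 274.5°, groundspeed 131.9 kt
Leg 2: heading 193.8°; drift +13.1° → track 206.9°, groundspeed 92.8 kt
Leg 3: heading 76.6°; drift -17.5° → track 59.1°, groundspeed 121.5 kt
Leg 4: heading 92.0°; drift -17.7° → track 74.3°, groundspeed 111.6 kt
Leg 5: heading 303.1°; drift +8.2° → track 311.3°, groundspeed 152.1 kt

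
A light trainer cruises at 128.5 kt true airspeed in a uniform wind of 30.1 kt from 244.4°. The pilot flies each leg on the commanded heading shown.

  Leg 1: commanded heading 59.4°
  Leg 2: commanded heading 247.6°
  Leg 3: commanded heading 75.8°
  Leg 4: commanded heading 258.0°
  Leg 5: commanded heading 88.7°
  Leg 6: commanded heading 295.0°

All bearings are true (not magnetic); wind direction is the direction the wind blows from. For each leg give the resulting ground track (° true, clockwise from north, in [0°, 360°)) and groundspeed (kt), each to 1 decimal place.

Leg 1: heading 59.4°; drift +0.9° → track 60.3°, groundspeed 158.5 kt
Leg 2: heading 247.6°; drift +1.0° → track 248.6°, groundspeed 98.5 kt
Leg 3: heading 75.8°; drift -2.2° → track 73.6°, groundspeed 158.1 kt
Leg 4: heading 258.0°; drift +4.1° → track 262.1°, groundspeed 99.5 kt
Leg 5: heading 88.7°; drift -4.5° → track 84.2°, groundspeed 156.4 kt
Leg 6: heading 295.0°; drift +12.0° → track 307.0°, groundspeed 111.8 kt

Leg 1: track=60.3°, groundspeed=158.5 kt
Leg 2: track=248.6°, groundspeed=98.5 kt
Leg 3: track=73.6°, groundspeed=158.1 kt
Leg 4: track=262.1°, groundspeed=99.5 kt
Leg 5: track=84.2°, groundspeed=156.4 kt
Leg 6: track=307.0°, groundspeed=111.8 kt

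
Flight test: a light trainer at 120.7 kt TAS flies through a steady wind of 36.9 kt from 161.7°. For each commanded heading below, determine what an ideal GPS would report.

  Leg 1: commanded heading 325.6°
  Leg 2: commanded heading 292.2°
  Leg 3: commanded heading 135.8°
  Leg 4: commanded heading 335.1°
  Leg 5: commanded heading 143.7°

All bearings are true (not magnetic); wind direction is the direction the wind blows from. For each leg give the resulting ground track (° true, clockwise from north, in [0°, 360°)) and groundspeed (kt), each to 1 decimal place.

Leg 1: heading 325.6°; drift +3.7° → track 329.3°, groundspeed 156.5 kt
Leg 2: heading 292.2°; drift +11.0° → track 303.2°, groundspeed 147.4 kt
Leg 3: heading 135.8°; drift -10.4° → track 125.4°, groundspeed 89.0 kt
Leg 4: heading 335.1°; drift +1.5° → track 336.6°, groundspeed 157.4 kt
Leg 5: heading 143.7°; drift -7.6° → track 136.1°, groundspeed 86.4 kt

Leg 1: track=329.3°, groundspeed=156.5 kt
Leg 2: track=303.2°, groundspeed=147.4 kt
Leg 3: track=125.4°, groundspeed=89.0 kt
Leg 4: track=336.6°, groundspeed=157.4 kt
Leg 5: track=136.1°, groundspeed=86.4 kt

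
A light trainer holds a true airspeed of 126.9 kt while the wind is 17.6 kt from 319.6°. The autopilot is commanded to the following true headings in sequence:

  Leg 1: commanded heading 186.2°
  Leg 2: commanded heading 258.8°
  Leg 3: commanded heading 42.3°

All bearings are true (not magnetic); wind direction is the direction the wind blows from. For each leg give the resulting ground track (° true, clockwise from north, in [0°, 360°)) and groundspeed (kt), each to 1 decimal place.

Leg 1: track=180.9°, groundspeed=139.6 kt
Leg 2: track=251.4°, groundspeed=119.3 kt
Leg 3: track=50.3°, groundspeed=125.9 kt

Leg 1: heading 186.2°; drift -5.3° → track 180.9°, groundspeed 139.6 kt
Leg 2: heading 258.8°; drift -7.4° → track 251.4°, groundspeed 119.3 kt
Leg 3: heading 42.3°; drift +8.0° → track 50.3°, groundspeed 125.9 kt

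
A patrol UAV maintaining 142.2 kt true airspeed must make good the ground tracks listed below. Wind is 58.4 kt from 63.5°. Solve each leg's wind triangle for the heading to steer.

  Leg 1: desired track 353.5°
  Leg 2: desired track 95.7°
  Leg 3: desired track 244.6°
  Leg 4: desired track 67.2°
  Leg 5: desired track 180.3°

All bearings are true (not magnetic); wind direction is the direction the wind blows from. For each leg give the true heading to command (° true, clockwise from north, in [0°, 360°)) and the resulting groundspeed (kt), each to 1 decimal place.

Leg 1: desired track 353.5°; wind correction +22.7° → command heading 16.2°, groundspeed 111.2 kt
Leg 2: desired track 95.7°; wind correction -12.6° → command heading 83.1°, groundspeed 89.3 kt
Leg 3: desired track 244.6°; wind correction +0.5° → command heading 245.1°, groundspeed 200.6 kt
Leg 4: desired track 67.2°; wind correction -1.5° → command heading 65.7°, groundspeed 83.9 kt
Leg 5: desired track 180.3°; wind correction -21.5° → command heading 158.8°, groundspeed 158.6 kt

Leg 1: heading=16.2°, groundspeed=111.2 kt
Leg 2: heading=83.1°, groundspeed=89.3 kt
Leg 3: heading=245.1°, groundspeed=200.6 kt
Leg 4: heading=65.7°, groundspeed=83.9 kt
Leg 5: heading=158.8°, groundspeed=158.6 kt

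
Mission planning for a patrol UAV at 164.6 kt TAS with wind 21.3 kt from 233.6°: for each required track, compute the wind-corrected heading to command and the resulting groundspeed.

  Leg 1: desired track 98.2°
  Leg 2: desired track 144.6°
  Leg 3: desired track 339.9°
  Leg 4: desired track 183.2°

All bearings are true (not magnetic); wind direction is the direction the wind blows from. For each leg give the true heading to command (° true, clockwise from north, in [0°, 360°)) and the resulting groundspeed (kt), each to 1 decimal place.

Leg 1: heading=103.4°, groundspeed=179.1 kt
Leg 2: heading=152.0°, groundspeed=162.8 kt
Leg 3: heading=332.8°, groundspeed=169.3 kt
Leg 4: heading=188.9°, groundspeed=150.2 kt

Leg 1: desired track 98.2°; wind correction +5.2° → command heading 103.4°, groundspeed 179.1 kt
Leg 2: desired track 144.6°; wind correction +7.4° → command heading 152.0°, groundspeed 162.8 kt
Leg 3: desired track 339.9°; wind correction -7.1° → command heading 332.8°, groundspeed 169.3 kt
Leg 4: desired track 183.2°; wind correction +5.7° → command heading 188.9°, groundspeed 150.2 kt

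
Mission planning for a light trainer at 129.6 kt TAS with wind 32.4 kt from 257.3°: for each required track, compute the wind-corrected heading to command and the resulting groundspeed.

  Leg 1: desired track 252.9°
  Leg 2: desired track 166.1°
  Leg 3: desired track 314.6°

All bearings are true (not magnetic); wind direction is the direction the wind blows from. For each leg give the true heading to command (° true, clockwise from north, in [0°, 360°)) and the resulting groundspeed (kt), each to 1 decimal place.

Leg 1: desired track 252.9°; wind correction +1.1° → command heading 254.0°, groundspeed 97.3 kt
Leg 2: desired track 166.1°; wind correction +14.5° → command heading 180.6°, groundspeed 126.2 kt
Leg 3: desired track 314.6°; wind correction -12.1° → command heading 302.5°, groundspeed 109.2 kt

Leg 1: heading=254.0°, groundspeed=97.3 kt
Leg 2: heading=180.6°, groundspeed=126.2 kt
Leg 3: heading=302.5°, groundspeed=109.2 kt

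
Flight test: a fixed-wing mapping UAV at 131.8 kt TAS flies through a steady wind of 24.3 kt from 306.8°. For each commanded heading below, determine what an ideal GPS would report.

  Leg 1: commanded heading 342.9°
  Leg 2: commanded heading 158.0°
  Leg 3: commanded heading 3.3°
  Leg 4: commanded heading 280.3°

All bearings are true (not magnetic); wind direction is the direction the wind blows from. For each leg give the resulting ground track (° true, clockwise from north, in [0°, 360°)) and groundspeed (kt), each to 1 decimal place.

Leg 1: heading 342.9°; drift +7.3° → track 350.2°, groundspeed 113.1 kt
Leg 2: heading 158.0°; drift -4.7° → track 153.3°, groundspeed 153.1 kt
Leg 3: heading 3.3°; drift +9.7° → track 13.0°, groundspeed 120.1 kt
Leg 4: heading 280.3°; drift -5.6° → track 274.7°, groundspeed 110.6 kt

Leg 1: track=350.2°, groundspeed=113.1 kt
Leg 2: track=153.3°, groundspeed=153.1 kt
Leg 3: track=13.0°, groundspeed=120.1 kt
Leg 4: track=274.7°, groundspeed=110.6 kt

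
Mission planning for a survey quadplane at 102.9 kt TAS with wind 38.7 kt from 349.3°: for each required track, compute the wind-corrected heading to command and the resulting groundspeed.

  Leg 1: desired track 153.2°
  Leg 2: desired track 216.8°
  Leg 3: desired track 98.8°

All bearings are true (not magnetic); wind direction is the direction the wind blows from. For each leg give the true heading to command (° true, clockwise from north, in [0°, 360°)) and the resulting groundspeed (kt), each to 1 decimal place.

Leg 1: desired track 153.2°; wind correction -6.0° → command heading 147.2°, groundspeed 139.5 kt
Leg 2: desired track 216.8°; wind correction +16.1° → command heading 232.9°, groundspeed 125.0 kt
Leg 3: desired track 98.8°; wind correction -20.8° → command heading 78.0°, groundspeed 109.1 kt

Leg 1: heading=147.2°, groundspeed=139.5 kt
Leg 2: heading=232.9°, groundspeed=125.0 kt
Leg 3: heading=78.0°, groundspeed=109.1 kt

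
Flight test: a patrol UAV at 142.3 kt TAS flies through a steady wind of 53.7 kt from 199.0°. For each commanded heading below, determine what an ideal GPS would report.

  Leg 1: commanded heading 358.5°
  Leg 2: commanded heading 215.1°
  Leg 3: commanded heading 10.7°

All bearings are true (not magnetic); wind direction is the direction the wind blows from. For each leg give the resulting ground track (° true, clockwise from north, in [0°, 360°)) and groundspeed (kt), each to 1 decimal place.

Leg 1: heading 358.5°; drift +5.6° → track 4.1°, groundspeed 193.5 kt
Leg 2: heading 215.1°; drift +9.3° → track 224.4°, groundspeed 91.9 kt
Leg 3: heading 10.7°; drift +2.3° → track 13.0°, groundspeed 195.6 kt

Leg 1: track=4.1°, groundspeed=193.5 kt
Leg 2: track=224.4°, groundspeed=91.9 kt
Leg 3: track=13.0°, groundspeed=195.6 kt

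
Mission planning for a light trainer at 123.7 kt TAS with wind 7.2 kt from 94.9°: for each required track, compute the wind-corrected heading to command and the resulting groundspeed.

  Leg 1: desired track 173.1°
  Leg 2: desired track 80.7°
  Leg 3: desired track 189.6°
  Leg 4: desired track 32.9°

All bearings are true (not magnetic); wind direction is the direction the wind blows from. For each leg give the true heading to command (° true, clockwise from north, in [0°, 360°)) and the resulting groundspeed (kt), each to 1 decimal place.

Leg 1: heading=169.8°, groundspeed=122.0 kt
Leg 2: heading=81.5°, groundspeed=116.7 kt
Leg 3: heading=186.3°, groundspeed=124.1 kt
Leg 4: heading=35.8°, groundspeed=120.2 kt

Leg 1: desired track 173.1°; wind correction -3.3° → command heading 169.8°, groundspeed 122.0 kt
Leg 2: desired track 80.7°; wind correction +0.8° → command heading 81.5°, groundspeed 116.7 kt
Leg 3: desired track 189.6°; wind correction -3.3° → command heading 186.3°, groundspeed 124.1 kt
Leg 4: desired track 32.9°; wind correction +2.9° → command heading 35.8°, groundspeed 120.2 kt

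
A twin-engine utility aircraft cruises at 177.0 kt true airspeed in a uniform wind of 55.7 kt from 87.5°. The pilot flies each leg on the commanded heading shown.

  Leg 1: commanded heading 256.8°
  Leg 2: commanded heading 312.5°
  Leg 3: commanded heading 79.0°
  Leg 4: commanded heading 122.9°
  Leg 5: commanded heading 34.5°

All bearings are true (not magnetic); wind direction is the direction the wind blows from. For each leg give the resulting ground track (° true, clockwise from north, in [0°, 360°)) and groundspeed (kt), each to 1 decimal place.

Leg 1: track=259.4°, groundspeed=232.0 kt
Leg 2: track=302.2°, groundspeed=219.9 kt
Leg 3: track=75.1°, groundspeed=122.2 kt
Leg 4: track=136.7°, groundspeed=135.5 kt
Leg 5: track=17.3°, groundspeed=150.2 kt

Leg 1: heading 256.8°; drift +2.6° → track 259.4°, groundspeed 232.0 kt
Leg 2: heading 312.5°; drift -10.3° → track 302.2°, groundspeed 219.9 kt
Leg 3: heading 79.0°; drift -3.9° → track 75.1°, groundspeed 122.2 kt
Leg 4: heading 122.9°; drift +13.8° → track 136.7°, groundspeed 135.5 kt
Leg 5: heading 34.5°; drift -17.2° → track 17.3°, groundspeed 150.2 kt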